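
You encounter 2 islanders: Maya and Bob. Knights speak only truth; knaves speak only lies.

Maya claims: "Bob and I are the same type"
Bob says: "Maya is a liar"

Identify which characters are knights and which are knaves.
Maya is a knave.
Bob is a knight.

Verification:
- Maya (knave) says "Bob and I are the same type" - this is FALSE (a lie) because Maya is a knave and Bob is a knight.
- Bob (knight) says "Maya is a liar" - this is TRUE because Maya is a knave.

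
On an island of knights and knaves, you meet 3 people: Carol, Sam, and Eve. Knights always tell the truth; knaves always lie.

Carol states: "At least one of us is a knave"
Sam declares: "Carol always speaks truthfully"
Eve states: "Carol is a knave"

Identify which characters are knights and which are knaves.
Carol is a knight.
Sam is a knight.
Eve is a knave.

Verification:
- Carol (knight) says "At least one of us is a knave" - this is TRUE because Eve is a knave.
- Sam (knight) says "Carol always speaks truthfully" - this is TRUE because Carol is a knight.
- Eve (knave) says "Carol is a knave" - this is FALSE (a lie) because Carol is a knight.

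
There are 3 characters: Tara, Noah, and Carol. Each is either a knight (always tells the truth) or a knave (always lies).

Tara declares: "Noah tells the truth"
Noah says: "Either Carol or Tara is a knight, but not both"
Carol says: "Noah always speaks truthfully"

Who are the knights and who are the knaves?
Tara is a knave.
Noah is a knave.
Carol is a knave.

Verification:
- Tara (knave) says "Noah tells the truth" - this is FALSE (a lie) because Noah is a knave.
- Noah (knave) says "Either Carol or Tara is a knight, but not both" - this is FALSE (a lie) because Carol is a knave and Tara is a knave.
- Carol (knave) says "Noah always speaks truthfully" - this is FALSE (a lie) because Noah is a knave.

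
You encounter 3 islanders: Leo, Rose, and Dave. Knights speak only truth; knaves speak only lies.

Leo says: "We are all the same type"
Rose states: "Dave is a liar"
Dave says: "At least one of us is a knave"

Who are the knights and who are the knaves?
Leo is a knave.
Rose is a knave.
Dave is a knight.

Verification:
- Leo (knave) says "We are all the same type" - this is FALSE (a lie) because Dave is a knight and Leo and Rose are knaves.
- Rose (knave) says "Dave is a liar" - this is FALSE (a lie) because Dave is a knight.
- Dave (knight) says "At least one of us is a knave" - this is TRUE because Leo and Rose are knaves.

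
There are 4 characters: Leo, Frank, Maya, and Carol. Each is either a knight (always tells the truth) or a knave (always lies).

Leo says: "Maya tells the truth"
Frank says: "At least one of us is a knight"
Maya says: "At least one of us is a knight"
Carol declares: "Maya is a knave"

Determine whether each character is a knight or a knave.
Leo is a knight.
Frank is a knight.
Maya is a knight.
Carol is a knave.

Verification:
- Leo (knight) says "Maya tells the truth" - this is TRUE because Maya is a knight.
- Frank (knight) says "At least one of us is a knight" - this is TRUE because Leo, Frank, and Maya are knights.
- Maya (knight) says "At least one of us is a knight" - this is TRUE because Leo, Frank, and Maya are knights.
- Carol (knave) says "Maya is a knave" - this is FALSE (a lie) because Maya is a knight.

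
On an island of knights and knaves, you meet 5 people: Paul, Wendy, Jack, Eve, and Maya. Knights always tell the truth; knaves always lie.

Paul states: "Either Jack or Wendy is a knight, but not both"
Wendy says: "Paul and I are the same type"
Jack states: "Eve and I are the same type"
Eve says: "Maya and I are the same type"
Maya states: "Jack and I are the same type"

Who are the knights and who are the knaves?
Paul is a knight.
Wendy is a knave.
Jack is a knight.
Eve is a knight.
Maya is a knight.

Verification:
- Paul (knight) says "Either Jack or Wendy is a knight, but not both" - this is TRUE because Jack is a knight and Wendy is a knave.
- Wendy (knave) says "Paul and I are the same type" - this is FALSE (a lie) because Wendy is a knave and Paul is a knight.
- Jack (knight) says "Eve and I are the same type" - this is TRUE because Jack is a knight and Eve is a knight.
- Eve (knight) says "Maya and I are the same type" - this is TRUE because Eve is a knight and Maya is a knight.
- Maya (knight) says "Jack and I are the same type" - this is TRUE because Maya is a knight and Jack is a knight.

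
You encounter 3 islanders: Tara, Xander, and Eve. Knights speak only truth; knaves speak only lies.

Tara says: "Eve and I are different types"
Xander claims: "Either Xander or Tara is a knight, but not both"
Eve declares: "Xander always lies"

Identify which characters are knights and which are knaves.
Tara is a knave.
Xander is a knight.
Eve is a knave.

Verification:
- Tara (knave) says "Eve and I are different types" - this is FALSE (a lie) because Tara is a knave and Eve is a knave.
- Xander (knight) says "Either Xander or Tara is a knight, but not both" - this is TRUE because Xander is a knight and Tara is a knave.
- Eve (knave) says "Xander always lies" - this is FALSE (a lie) because Xander is a knight.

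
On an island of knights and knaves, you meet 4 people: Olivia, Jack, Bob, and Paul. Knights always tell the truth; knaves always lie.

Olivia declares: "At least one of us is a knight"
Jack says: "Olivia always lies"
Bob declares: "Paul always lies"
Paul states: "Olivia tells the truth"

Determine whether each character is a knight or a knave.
Olivia is a knight.
Jack is a knave.
Bob is a knave.
Paul is a knight.

Verification:
- Olivia (knight) says "At least one of us is a knight" - this is TRUE because Olivia and Paul are knights.
- Jack (knave) says "Olivia always lies" - this is FALSE (a lie) because Olivia is a knight.
- Bob (knave) says "Paul always lies" - this is FALSE (a lie) because Paul is a knight.
- Paul (knight) says "Olivia tells the truth" - this is TRUE because Olivia is a knight.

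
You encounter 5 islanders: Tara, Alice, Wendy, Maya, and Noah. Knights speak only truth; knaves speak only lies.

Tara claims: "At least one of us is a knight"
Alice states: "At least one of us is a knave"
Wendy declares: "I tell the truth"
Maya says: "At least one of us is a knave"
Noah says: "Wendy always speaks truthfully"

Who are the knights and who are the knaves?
Tara is a knight.
Alice is a knight.
Wendy is a knave.
Maya is a knight.
Noah is a knave.

Verification:
- Tara (knight) says "At least one of us is a knight" - this is TRUE because Tara, Alice, and Maya are knights.
- Alice (knight) says "At least one of us is a knave" - this is TRUE because Wendy and Noah are knaves.
- Wendy (knave) says "I tell the truth" - this is FALSE (a lie) because Wendy is a knave.
- Maya (knight) says "At least one of us is a knave" - this is TRUE because Wendy and Noah are knaves.
- Noah (knave) says "Wendy always speaks truthfully" - this is FALSE (a lie) because Wendy is a knave.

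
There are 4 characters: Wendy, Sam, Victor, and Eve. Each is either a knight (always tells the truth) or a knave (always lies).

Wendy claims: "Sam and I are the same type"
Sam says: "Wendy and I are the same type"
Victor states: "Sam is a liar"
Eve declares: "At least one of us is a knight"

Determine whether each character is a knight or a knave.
Wendy is a knight.
Sam is a knight.
Victor is a knave.
Eve is a knight.

Verification:
- Wendy (knight) says "Sam and I are the same type" - this is TRUE because Wendy is a knight and Sam is a knight.
- Sam (knight) says "Wendy and I are the same type" - this is TRUE because Sam is a knight and Wendy is a knight.
- Victor (knave) says "Sam is a liar" - this is FALSE (a lie) because Sam is a knight.
- Eve (knight) says "At least one of us is a knight" - this is TRUE because Wendy, Sam, and Eve are knights.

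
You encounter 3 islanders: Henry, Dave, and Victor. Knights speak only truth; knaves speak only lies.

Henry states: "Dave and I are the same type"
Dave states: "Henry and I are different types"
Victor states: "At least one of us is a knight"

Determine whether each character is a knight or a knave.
Henry is a knave.
Dave is a knight.
Victor is a knight.

Verification:
- Henry (knave) says "Dave and I are the same type" - this is FALSE (a lie) because Henry is a knave and Dave is a knight.
- Dave (knight) says "Henry and I are different types" - this is TRUE because Dave is a knight and Henry is a knave.
- Victor (knight) says "At least one of us is a knight" - this is TRUE because Dave and Victor are knights.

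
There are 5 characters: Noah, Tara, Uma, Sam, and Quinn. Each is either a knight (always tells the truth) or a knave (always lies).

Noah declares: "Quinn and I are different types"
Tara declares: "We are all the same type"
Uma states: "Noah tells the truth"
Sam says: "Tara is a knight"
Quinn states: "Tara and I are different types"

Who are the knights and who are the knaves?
Noah is a knight.
Tara is a knave.
Uma is a knight.
Sam is a knave.
Quinn is a knave.

Verification:
- Noah (knight) says "Quinn and I are different types" - this is TRUE because Noah is a knight and Quinn is a knave.
- Tara (knave) says "We are all the same type" - this is FALSE (a lie) because Noah and Uma are knights and Tara, Sam, and Quinn are knaves.
- Uma (knight) says "Noah tells the truth" - this is TRUE because Noah is a knight.
- Sam (knave) says "Tara is a knight" - this is FALSE (a lie) because Tara is a knave.
- Quinn (knave) says "Tara and I are different types" - this is FALSE (a lie) because Quinn is a knave and Tara is a knave.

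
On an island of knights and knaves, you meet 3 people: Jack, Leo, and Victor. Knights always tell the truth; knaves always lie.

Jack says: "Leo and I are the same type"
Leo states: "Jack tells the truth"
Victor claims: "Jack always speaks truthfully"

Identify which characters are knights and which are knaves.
Jack is a knight.
Leo is a knight.
Victor is a knight.

Verification:
- Jack (knight) says "Leo and I are the same type" - this is TRUE because Jack is a knight and Leo is a knight.
- Leo (knight) says "Jack tells the truth" - this is TRUE because Jack is a knight.
- Victor (knight) says "Jack always speaks truthfully" - this is TRUE because Jack is a knight.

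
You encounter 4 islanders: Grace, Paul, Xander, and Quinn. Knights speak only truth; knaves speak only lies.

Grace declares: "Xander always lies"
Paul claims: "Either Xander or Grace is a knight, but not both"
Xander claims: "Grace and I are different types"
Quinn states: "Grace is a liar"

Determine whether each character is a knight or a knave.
Grace is a knave.
Paul is a knight.
Xander is a knight.
Quinn is a knight.

Verification:
- Grace (knave) says "Xander always lies" - this is FALSE (a lie) because Xander is a knight.
- Paul (knight) says "Either Xander or Grace is a knight, but not both" - this is TRUE because Xander is a knight and Grace is a knave.
- Xander (knight) says "Grace and I are different types" - this is TRUE because Xander is a knight and Grace is a knave.
- Quinn (knight) says "Grace is a liar" - this is TRUE because Grace is a knave.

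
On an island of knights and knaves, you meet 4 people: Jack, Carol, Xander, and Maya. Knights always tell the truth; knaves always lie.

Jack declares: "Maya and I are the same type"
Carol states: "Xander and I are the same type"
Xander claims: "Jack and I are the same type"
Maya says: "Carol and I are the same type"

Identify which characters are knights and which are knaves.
Jack is a knight.
Carol is a knight.
Xander is a knight.
Maya is a knight.

Verification:
- Jack (knight) says "Maya and I are the same type" - this is TRUE because Jack is a knight and Maya is a knight.
- Carol (knight) says "Xander and I are the same type" - this is TRUE because Carol is a knight and Xander is a knight.
- Xander (knight) says "Jack and I are the same type" - this is TRUE because Xander is a knight and Jack is a knight.
- Maya (knight) says "Carol and I are the same type" - this is TRUE because Maya is a knight and Carol is a knight.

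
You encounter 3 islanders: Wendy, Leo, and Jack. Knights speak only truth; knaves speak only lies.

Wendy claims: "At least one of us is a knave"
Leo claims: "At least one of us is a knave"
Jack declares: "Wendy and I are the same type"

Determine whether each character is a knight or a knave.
Wendy is a knight.
Leo is a knight.
Jack is a knave.

Verification:
- Wendy (knight) says "At least one of us is a knave" - this is TRUE because Jack is a knave.
- Leo (knight) says "At least one of us is a knave" - this is TRUE because Jack is a knave.
- Jack (knave) says "Wendy and I are the same type" - this is FALSE (a lie) because Jack is a knave and Wendy is a knight.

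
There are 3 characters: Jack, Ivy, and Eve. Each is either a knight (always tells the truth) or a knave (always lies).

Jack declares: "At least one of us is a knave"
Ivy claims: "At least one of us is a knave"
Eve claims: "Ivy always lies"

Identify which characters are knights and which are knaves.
Jack is a knight.
Ivy is a knight.
Eve is a knave.

Verification:
- Jack (knight) says "At least one of us is a knave" - this is TRUE because Eve is a knave.
- Ivy (knight) says "At least one of us is a knave" - this is TRUE because Eve is a knave.
- Eve (knave) says "Ivy always lies" - this is FALSE (a lie) because Ivy is a knight.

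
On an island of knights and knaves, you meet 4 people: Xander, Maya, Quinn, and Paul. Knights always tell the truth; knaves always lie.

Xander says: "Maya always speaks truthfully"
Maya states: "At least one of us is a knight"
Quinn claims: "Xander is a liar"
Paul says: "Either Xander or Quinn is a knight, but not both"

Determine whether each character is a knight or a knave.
Xander is a knight.
Maya is a knight.
Quinn is a knave.
Paul is a knight.

Verification:
- Xander (knight) says "Maya always speaks truthfully" - this is TRUE because Maya is a knight.
- Maya (knight) says "At least one of us is a knight" - this is TRUE because Xander, Maya, and Paul are knights.
- Quinn (knave) says "Xander is a liar" - this is FALSE (a lie) because Xander is a knight.
- Paul (knight) says "Either Xander or Quinn is a knight, but not both" - this is TRUE because Xander is a knight and Quinn is a knave.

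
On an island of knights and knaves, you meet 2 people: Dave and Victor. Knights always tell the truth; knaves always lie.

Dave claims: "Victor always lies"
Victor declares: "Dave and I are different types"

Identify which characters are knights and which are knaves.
Dave is a knave.
Victor is a knight.

Verification:
- Dave (knave) says "Victor always lies" - this is FALSE (a lie) because Victor is a knight.
- Victor (knight) says "Dave and I are different types" - this is TRUE because Victor is a knight and Dave is a knave.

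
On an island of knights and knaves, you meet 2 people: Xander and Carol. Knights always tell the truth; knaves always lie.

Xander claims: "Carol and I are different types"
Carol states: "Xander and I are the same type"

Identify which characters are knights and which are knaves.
Xander is a knight.
Carol is a knave.

Verification:
- Xander (knight) says "Carol and I are different types" - this is TRUE because Xander is a knight and Carol is a knave.
- Carol (knave) says "Xander and I are the same type" - this is FALSE (a lie) because Carol is a knave and Xander is a knight.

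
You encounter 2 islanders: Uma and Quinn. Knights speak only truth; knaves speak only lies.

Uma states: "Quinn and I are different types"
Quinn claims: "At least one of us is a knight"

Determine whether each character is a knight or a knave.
Uma is a knave.
Quinn is a knave.

Verification:
- Uma (knave) says "Quinn and I are different types" - this is FALSE (a lie) because Uma is a knave and Quinn is a knave.
- Quinn (knave) says "At least one of us is a knight" - this is FALSE (a lie) because no one is a knight.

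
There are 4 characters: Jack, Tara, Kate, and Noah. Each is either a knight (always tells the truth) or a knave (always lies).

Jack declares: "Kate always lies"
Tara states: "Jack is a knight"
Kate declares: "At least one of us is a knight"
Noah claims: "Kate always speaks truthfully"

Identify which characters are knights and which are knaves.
Jack is a knave.
Tara is a knave.
Kate is a knight.
Noah is a knight.

Verification:
- Jack (knave) says "Kate always lies" - this is FALSE (a lie) because Kate is a knight.
- Tara (knave) says "Jack is a knight" - this is FALSE (a lie) because Jack is a knave.
- Kate (knight) says "At least one of us is a knight" - this is TRUE because Kate and Noah are knights.
- Noah (knight) says "Kate always speaks truthfully" - this is TRUE because Kate is a knight.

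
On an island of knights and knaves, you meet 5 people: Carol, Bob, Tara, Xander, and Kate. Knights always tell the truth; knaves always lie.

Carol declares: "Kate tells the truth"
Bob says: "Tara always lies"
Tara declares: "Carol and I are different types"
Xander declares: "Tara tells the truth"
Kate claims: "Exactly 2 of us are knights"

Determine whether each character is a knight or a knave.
Carol is a knave.
Bob is a knight.
Tara is a knave.
Xander is a knave.
Kate is a knave.

Verification:
- Carol (knave) says "Kate tells the truth" - this is FALSE (a lie) because Kate is a knave.
- Bob (knight) says "Tara always lies" - this is TRUE because Tara is a knave.
- Tara (knave) says "Carol and I are different types" - this is FALSE (a lie) because Tara is a knave and Carol is a knave.
- Xander (knave) says "Tara tells the truth" - this is FALSE (a lie) because Tara is a knave.
- Kate (knave) says "Exactly 2 of us are knights" - this is FALSE (a lie) because there are 1 knights.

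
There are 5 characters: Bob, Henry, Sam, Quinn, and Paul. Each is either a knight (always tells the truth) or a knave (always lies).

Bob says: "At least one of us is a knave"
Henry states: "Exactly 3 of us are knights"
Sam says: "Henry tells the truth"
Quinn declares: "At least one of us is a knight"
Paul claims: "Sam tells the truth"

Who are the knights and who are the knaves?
Bob is a knight.
Henry is a knave.
Sam is a knave.
Quinn is a knight.
Paul is a knave.

Verification:
- Bob (knight) says "At least one of us is a knave" - this is TRUE because Henry, Sam, and Paul are knaves.
- Henry (knave) says "Exactly 3 of us are knights" - this is FALSE (a lie) because there are 2 knights.
- Sam (knave) says "Henry tells the truth" - this is FALSE (a lie) because Henry is a knave.
- Quinn (knight) says "At least one of us is a knight" - this is TRUE because Bob and Quinn are knights.
- Paul (knave) says "Sam tells the truth" - this is FALSE (a lie) because Sam is a knave.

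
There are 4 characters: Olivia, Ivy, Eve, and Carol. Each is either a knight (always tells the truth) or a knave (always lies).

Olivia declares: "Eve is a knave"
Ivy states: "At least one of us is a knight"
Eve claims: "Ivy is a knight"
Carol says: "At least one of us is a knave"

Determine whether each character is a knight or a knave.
Olivia is a knave.
Ivy is a knight.
Eve is a knight.
Carol is a knight.

Verification:
- Olivia (knave) says "Eve is a knave" - this is FALSE (a lie) because Eve is a knight.
- Ivy (knight) says "At least one of us is a knight" - this is TRUE because Ivy, Eve, and Carol are knights.
- Eve (knight) says "Ivy is a knight" - this is TRUE because Ivy is a knight.
- Carol (knight) says "At least one of us is a knave" - this is TRUE because Olivia is a knave.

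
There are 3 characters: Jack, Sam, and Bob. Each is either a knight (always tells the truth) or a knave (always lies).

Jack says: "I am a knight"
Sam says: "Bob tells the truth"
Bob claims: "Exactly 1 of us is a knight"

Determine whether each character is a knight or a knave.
Jack is a knave.
Sam is a knave.
Bob is a knave.

Verification:
- Jack (knave) says "I am a knight" - this is FALSE (a lie) because Jack is a knave.
- Sam (knave) says "Bob tells the truth" - this is FALSE (a lie) because Bob is a knave.
- Bob (knave) says "Exactly 1 of us is a knight" - this is FALSE (a lie) because there are 0 knights.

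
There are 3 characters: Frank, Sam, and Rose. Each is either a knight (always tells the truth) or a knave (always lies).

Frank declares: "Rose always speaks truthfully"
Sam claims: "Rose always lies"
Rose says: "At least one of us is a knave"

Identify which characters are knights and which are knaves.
Frank is a knight.
Sam is a knave.
Rose is a knight.

Verification:
- Frank (knight) says "Rose always speaks truthfully" - this is TRUE because Rose is a knight.
- Sam (knave) says "Rose always lies" - this is FALSE (a lie) because Rose is a knight.
- Rose (knight) says "At least one of us is a knave" - this is TRUE because Sam is a knave.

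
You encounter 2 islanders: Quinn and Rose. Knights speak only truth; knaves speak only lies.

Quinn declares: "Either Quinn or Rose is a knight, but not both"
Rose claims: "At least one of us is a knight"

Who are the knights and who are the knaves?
Quinn is a knave.
Rose is a knave.

Verification:
- Quinn (knave) says "Either Quinn or Rose is a knight, but not both" - this is FALSE (a lie) because Quinn is a knave and Rose is a knave.
- Rose (knave) says "At least one of us is a knight" - this is FALSE (a lie) because no one is a knight.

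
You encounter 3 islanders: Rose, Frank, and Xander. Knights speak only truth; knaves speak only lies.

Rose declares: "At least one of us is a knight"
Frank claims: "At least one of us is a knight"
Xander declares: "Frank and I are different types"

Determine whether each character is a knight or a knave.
Rose is a knave.
Frank is a knave.
Xander is a knave.

Verification:
- Rose (knave) says "At least one of us is a knight" - this is FALSE (a lie) because no one is a knight.
- Frank (knave) says "At least one of us is a knight" - this is FALSE (a lie) because no one is a knight.
- Xander (knave) says "Frank and I are different types" - this is FALSE (a lie) because Xander is a knave and Frank is a knave.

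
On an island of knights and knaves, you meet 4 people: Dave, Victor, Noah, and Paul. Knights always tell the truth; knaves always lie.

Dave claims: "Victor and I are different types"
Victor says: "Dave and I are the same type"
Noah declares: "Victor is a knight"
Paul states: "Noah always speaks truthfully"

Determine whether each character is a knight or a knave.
Dave is a knight.
Victor is a knave.
Noah is a knave.
Paul is a knave.

Verification:
- Dave (knight) says "Victor and I are different types" - this is TRUE because Dave is a knight and Victor is a knave.
- Victor (knave) says "Dave and I are the same type" - this is FALSE (a lie) because Victor is a knave and Dave is a knight.
- Noah (knave) says "Victor is a knight" - this is FALSE (a lie) because Victor is a knave.
- Paul (knave) says "Noah always speaks truthfully" - this is FALSE (a lie) because Noah is a knave.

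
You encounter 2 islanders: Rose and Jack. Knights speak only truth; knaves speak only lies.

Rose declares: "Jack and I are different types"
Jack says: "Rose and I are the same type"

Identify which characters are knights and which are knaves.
Rose is a knight.
Jack is a knave.

Verification:
- Rose (knight) says "Jack and I are different types" - this is TRUE because Rose is a knight and Jack is a knave.
- Jack (knave) says "Rose and I are the same type" - this is FALSE (a lie) because Jack is a knave and Rose is a knight.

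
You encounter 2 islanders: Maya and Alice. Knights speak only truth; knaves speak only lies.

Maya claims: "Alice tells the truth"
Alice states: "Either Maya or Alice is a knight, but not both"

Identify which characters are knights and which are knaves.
Maya is a knave.
Alice is a knave.

Verification:
- Maya (knave) says "Alice tells the truth" - this is FALSE (a lie) because Alice is a knave.
- Alice (knave) says "Either Maya or Alice is a knight, but not both" - this is FALSE (a lie) because Maya is a knave and Alice is a knave.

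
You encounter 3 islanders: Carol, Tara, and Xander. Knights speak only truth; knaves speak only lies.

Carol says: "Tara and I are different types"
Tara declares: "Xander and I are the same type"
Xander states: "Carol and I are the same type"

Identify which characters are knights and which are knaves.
Carol is a knight.
Tara is a knave.
Xander is a knight.

Verification:
- Carol (knight) says "Tara and I are different types" - this is TRUE because Carol is a knight and Tara is a knave.
- Tara (knave) says "Xander and I are the same type" - this is FALSE (a lie) because Tara is a knave and Xander is a knight.
- Xander (knight) says "Carol and I are the same type" - this is TRUE because Xander is a knight and Carol is a knight.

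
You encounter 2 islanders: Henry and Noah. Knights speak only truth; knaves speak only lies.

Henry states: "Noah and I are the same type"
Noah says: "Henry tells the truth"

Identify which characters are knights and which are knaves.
Henry is a knight.
Noah is a knight.

Verification:
- Henry (knight) says "Noah and I are the same type" - this is TRUE because Henry is a knight and Noah is a knight.
- Noah (knight) says "Henry tells the truth" - this is TRUE because Henry is a knight.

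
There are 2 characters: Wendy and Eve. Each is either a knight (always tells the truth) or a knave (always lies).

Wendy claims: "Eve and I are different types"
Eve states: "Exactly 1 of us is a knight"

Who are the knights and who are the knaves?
Wendy is a knave.
Eve is a knave.

Verification:
- Wendy (knave) says "Eve and I are different types" - this is FALSE (a lie) because Wendy is a knave and Eve is a knave.
- Eve (knave) says "Exactly 1 of us is a knight" - this is FALSE (a lie) because there are 0 knights.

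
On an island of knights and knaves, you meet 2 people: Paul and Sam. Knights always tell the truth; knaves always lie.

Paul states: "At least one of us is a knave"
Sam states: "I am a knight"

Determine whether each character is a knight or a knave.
Paul is a knight.
Sam is a knave.

Verification:
- Paul (knight) says "At least one of us is a knave" - this is TRUE because Sam is a knave.
- Sam (knave) says "I am a knight" - this is FALSE (a lie) because Sam is a knave.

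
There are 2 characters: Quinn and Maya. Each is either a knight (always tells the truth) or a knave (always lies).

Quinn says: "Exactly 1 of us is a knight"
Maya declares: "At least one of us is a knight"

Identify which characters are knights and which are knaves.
Quinn is a knave.
Maya is a knave.

Verification:
- Quinn (knave) says "Exactly 1 of us is a knight" - this is FALSE (a lie) because there are 0 knights.
- Maya (knave) says "At least one of us is a knight" - this is FALSE (a lie) because no one is a knight.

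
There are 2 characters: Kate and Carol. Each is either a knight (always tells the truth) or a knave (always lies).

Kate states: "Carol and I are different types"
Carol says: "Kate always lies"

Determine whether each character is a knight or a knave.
Kate is a knight.
Carol is a knave.

Verification:
- Kate (knight) says "Carol and I are different types" - this is TRUE because Kate is a knight and Carol is a knave.
- Carol (knave) says "Kate always lies" - this is FALSE (a lie) because Kate is a knight.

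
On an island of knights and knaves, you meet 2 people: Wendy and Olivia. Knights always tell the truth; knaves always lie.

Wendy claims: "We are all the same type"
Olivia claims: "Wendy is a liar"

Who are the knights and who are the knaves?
Wendy is a knave.
Olivia is a knight.

Verification:
- Wendy (knave) says "We are all the same type" - this is FALSE (a lie) because Olivia is a knight and Wendy is a knave.
- Olivia (knight) says "Wendy is a liar" - this is TRUE because Wendy is a knave.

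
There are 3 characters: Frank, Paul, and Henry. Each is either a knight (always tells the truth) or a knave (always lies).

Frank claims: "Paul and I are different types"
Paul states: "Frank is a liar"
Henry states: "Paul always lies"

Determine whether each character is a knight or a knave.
Frank is a knight.
Paul is a knave.
Henry is a knight.

Verification:
- Frank (knight) says "Paul and I are different types" - this is TRUE because Frank is a knight and Paul is a knave.
- Paul (knave) says "Frank is a liar" - this is FALSE (a lie) because Frank is a knight.
- Henry (knight) says "Paul always lies" - this is TRUE because Paul is a knave.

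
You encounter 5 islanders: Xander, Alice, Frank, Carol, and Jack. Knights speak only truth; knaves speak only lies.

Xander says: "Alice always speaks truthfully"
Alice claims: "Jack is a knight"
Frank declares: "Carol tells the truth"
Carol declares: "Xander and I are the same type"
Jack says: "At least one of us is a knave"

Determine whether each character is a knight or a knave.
Xander is a knight.
Alice is a knight.
Frank is a knave.
Carol is a knave.
Jack is a knight.

Verification:
- Xander (knight) says "Alice always speaks truthfully" - this is TRUE because Alice is a knight.
- Alice (knight) says "Jack is a knight" - this is TRUE because Jack is a knight.
- Frank (knave) says "Carol tells the truth" - this is FALSE (a lie) because Carol is a knave.
- Carol (knave) says "Xander and I are the same type" - this is FALSE (a lie) because Carol is a knave and Xander is a knight.
- Jack (knight) says "At least one of us is a knave" - this is TRUE because Frank and Carol are knaves.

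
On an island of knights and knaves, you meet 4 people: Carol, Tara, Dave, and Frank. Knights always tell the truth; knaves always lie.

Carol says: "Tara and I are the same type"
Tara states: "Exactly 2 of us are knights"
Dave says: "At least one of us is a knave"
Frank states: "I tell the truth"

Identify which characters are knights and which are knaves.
Carol is a knave.
Tara is a knight.
Dave is a knight.
Frank is a knave.

Verification:
- Carol (knave) says "Tara and I are the same type" - this is FALSE (a lie) because Carol is a knave and Tara is a knight.
- Tara (knight) says "Exactly 2 of us are knights" - this is TRUE because there are 2 knights.
- Dave (knight) says "At least one of us is a knave" - this is TRUE because Carol and Frank are knaves.
- Frank (knave) says "I tell the truth" - this is FALSE (a lie) because Frank is a knave.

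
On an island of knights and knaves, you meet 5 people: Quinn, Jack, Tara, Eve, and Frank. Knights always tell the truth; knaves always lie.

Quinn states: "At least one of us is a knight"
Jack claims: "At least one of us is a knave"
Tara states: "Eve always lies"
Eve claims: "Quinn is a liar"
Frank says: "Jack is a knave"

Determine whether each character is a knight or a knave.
Quinn is a knight.
Jack is a knight.
Tara is a knight.
Eve is a knave.
Frank is a knave.

Verification:
- Quinn (knight) says "At least one of us is a knight" - this is TRUE because Quinn, Jack, and Tara are knights.
- Jack (knight) says "At least one of us is a knave" - this is TRUE because Eve and Frank are knaves.
- Tara (knight) says "Eve always lies" - this is TRUE because Eve is a knave.
- Eve (knave) says "Quinn is a liar" - this is FALSE (a lie) because Quinn is a knight.
- Frank (knave) says "Jack is a knave" - this is FALSE (a lie) because Jack is a knight.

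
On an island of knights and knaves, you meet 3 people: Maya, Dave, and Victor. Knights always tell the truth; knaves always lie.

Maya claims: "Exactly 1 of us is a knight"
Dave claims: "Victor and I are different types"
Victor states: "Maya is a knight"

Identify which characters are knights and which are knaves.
Maya is a knave.
Dave is a knave.
Victor is a knave.

Verification:
- Maya (knave) says "Exactly 1 of us is a knight" - this is FALSE (a lie) because there are 0 knights.
- Dave (knave) says "Victor and I are different types" - this is FALSE (a lie) because Dave is a knave and Victor is a knave.
- Victor (knave) says "Maya is a knight" - this is FALSE (a lie) because Maya is a knave.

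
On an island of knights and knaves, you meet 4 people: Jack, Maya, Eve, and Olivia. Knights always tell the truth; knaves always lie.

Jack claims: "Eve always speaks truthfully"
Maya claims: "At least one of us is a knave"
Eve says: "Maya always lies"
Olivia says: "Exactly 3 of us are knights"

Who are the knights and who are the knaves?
Jack is a knave.
Maya is a knight.
Eve is a knave.
Olivia is a knave.

Verification:
- Jack (knave) says "Eve always speaks truthfully" - this is FALSE (a lie) because Eve is a knave.
- Maya (knight) says "At least one of us is a knave" - this is TRUE because Jack, Eve, and Olivia are knaves.
- Eve (knave) says "Maya always lies" - this is FALSE (a lie) because Maya is a knight.
- Olivia (knave) says "Exactly 3 of us are knights" - this is FALSE (a lie) because there are 1 knights.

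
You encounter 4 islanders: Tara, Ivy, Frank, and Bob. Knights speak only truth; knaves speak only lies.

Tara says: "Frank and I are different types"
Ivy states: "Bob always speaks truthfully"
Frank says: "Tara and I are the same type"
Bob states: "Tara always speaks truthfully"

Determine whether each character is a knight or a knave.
Tara is a knight.
Ivy is a knight.
Frank is a knave.
Bob is a knight.

Verification:
- Tara (knight) says "Frank and I are different types" - this is TRUE because Tara is a knight and Frank is a knave.
- Ivy (knight) says "Bob always speaks truthfully" - this is TRUE because Bob is a knight.
- Frank (knave) says "Tara and I are the same type" - this is FALSE (a lie) because Frank is a knave and Tara is a knight.
- Bob (knight) says "Tara always speaks truthfully" - this is TRUE because Tara is a knight.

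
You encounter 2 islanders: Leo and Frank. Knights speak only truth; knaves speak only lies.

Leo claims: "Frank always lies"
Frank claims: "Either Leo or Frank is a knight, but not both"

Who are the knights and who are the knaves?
Leo is a knave.
Frank is a knight.

Verification:
- Leo (knave) says "Frank always lies" - this is FALSE (a lie) because Frank is a knight.
- Frank (knight) says "Either Leo or Frank is a knight, but not both" - this is TRUE because Leo is a knave and Frank is a knight.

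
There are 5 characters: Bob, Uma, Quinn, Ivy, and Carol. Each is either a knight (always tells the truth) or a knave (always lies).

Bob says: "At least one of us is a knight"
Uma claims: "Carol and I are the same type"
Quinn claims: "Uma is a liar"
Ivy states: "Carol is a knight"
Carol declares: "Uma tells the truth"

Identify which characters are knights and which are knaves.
Bob is a knight.
Uma is a knight.
Quinn is a knave.
Ivy is a knight.
Carol is a knight.

Verification:
- Bob (knight) says "At least one of us is a knight" - this is TRUE because Bob, Uma, Ivy, and Carol are knights.
- Uma (knight) says "Carol and I are the same type" - this is TRUE because Uma is a knight and Carol is a knight.
- Quinn (knave) says "Uma is a liar" - this is FALSE (a lie) because Uma is a knight.
- Ivy (knight) says "Carol is a knight" - this is TRUE because Carol is a knight.
- Carol (knight) says "Uma tells the truth" - this is TRUE because Uma is a knight.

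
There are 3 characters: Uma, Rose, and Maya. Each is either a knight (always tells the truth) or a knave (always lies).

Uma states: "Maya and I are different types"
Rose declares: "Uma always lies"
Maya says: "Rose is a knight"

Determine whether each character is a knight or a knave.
Uma is a knight.
Rose is a knave.
Maya is a knave.

Verification:
- Uma (knight) says "Maya and I are different types" - this is TRUE because Uma is a knight and Maya is a knave.
- Rose (knave) says "Uma always lies" - this is FALSE (a lie) because Uma is a knight.
- Maya (knave) says "Rose is a knight" - this is FALSE (a lie) because Rose is a knave.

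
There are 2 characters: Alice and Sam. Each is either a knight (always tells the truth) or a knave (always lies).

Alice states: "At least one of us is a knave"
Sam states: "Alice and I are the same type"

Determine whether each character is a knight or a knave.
Alice is a knight.
Sam is a knave.

Verification:
- Alice (knight) says "At least one of us is a knave" - this is TRUE because Sam is a knave.
- Sam (knave) says "Alice and I are the same type" - this is FALSE (a lie) because Sam is a knave and Alice is a knight.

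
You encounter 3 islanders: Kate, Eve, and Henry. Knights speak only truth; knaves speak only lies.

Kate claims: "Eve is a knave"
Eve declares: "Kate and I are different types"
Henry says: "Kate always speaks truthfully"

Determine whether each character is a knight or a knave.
Kate is a knave.
Eve is a knight.
Henry is a knave.

Verification:
- Kate (knave) says "Eve is a knave" - this is FALSE (a lie) because Eve is a knight.
- Eve (knight) says "Kate and I are different types" - this is TRUE because Eve is a knight and Kate is a knave.
- Henry (knave) says "Kate always speaks truthfully" - this is FALSE (a lie) because Kate is a knave.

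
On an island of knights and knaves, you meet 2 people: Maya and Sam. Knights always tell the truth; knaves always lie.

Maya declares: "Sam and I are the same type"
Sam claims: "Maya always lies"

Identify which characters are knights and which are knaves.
Maya is a knave.
Sam is a knight.

Verification:
- Maya (knave) says "Sam and I are the same type" - this is FALSE (a lie) because Maya is a knave and Sam is a knight.
- Sam (knight) says "Maya always lies" - this is TRUE because Maya is a knave.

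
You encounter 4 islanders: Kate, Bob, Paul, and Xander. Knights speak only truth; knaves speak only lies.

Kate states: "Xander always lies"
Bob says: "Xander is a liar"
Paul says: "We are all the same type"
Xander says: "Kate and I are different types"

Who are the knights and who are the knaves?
Kate is a knave.
Bob is a knave.
Paul is a knave.
Xander is a knight.

Verification:
- Kate (knave) says "Xander always lies" - this is FALSE (a lie) because Xander is a knight.
- Bob (knave) says "Xander is a liar" - this is FALSE (a lie) because Xander is a knight.
- Paul (knave) says "We are all the same type" - this is FALSE (a lie) because Xander is a knight and Kate, Bob, and Paul are knaves.
- Xander (knight) says "Kate and I are different types" - this is TRUE because Xander is a knight and Kate is a knave.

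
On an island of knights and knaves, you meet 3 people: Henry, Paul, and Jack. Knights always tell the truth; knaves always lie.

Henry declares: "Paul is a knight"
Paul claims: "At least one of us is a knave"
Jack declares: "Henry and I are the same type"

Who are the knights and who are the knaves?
Henry is a knight.
Paul is a knight.
Jack is a knave.

Verification:
- Henry (knight) says "Paul is a knight" - this is TRUE because Paul is a knight.
- Paul (knight) says "At least one of us is a knave" - this is TRUE because Jack is a knave.
- Jack (knave) says "Henry and I are the same type" - this is FALSE (a lie) because Jack is a knave and Henry is a knight.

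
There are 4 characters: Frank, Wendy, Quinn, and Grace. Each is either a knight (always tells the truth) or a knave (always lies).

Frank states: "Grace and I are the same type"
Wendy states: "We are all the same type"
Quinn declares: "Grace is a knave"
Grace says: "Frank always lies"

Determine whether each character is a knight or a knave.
Frank is a knave.
Wendy is a knave.
Quinn is a knave.
Grace is a knight.

Verification:
- Frank (knave) says "Grace and I are the same type" - this is FALSE (a lie) because Frank is a knave and Grace is a knight.
- Wendy (knave) says "We are all the same type" - this is FALSE (a lie) because Grace is a knight and Frank, Wendy, and Quinn are knaves.
- Quinn (knave) says "Grace is a knave" - this is FALSE (a lie) because Grace is a knight.
- Grace (knight) says "Frank always lies" - this is TRUE because Frank is a knave.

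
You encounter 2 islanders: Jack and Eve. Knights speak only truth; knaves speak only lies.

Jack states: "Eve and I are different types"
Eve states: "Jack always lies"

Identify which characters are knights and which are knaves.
Jack is a knight.
Eve is a knave.

Verification:
- Jack (knight) says "Eve and I are different types" - this is TRUE because Jack is a knight and Eve is a knave.
- Eve (knave) says "Jack always lies" - this is FALSE (a lie) because Jack is a knight.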